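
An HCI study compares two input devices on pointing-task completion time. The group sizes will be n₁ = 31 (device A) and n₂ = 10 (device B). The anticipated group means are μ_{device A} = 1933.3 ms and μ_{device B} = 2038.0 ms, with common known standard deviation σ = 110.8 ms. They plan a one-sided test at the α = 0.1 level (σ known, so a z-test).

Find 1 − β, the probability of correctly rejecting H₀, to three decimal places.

Power ≈ 0.906

Standardized effect: d = |μ_{device A} − μ_{device B}| / σ = |1933.3 − 2038.0| / 110.8 = 0.9449
Noncentrality parameter: δ = d / √(1/n₁ + 1/n₂) = 0.9449 / √(1/31 + 1/10) = 2.5983
One-sided α = 0.1 → critical value z_{0.1} = 1.282.
Power = P(Z > 1.282 − δ) = Φ(1.317) = 0.9060.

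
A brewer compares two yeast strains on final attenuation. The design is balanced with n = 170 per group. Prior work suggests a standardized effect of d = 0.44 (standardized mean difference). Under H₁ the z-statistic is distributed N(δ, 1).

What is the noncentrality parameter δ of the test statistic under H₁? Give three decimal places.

δ ≈ 4.057

The noncentrality parameter scales effect size by the design's sample-size factor: δ = d·√(n/2) = 0.44 × √(170/2) = 4.0566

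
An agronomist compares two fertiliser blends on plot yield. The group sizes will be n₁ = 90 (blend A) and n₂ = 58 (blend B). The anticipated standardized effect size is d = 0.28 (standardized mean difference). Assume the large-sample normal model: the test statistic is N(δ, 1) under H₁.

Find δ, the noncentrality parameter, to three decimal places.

δ ≈ 1.663

The noncentrality parameter scales effect size by the design's sample-size factor: δ = d / √(1/n₁ + 1/n₂) = 0.28 / √(1/90 + 1/58) = 1.6629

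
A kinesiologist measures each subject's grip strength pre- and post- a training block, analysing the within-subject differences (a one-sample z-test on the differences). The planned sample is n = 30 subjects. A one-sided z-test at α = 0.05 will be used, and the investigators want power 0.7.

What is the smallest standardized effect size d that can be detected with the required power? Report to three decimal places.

Need Φ(δ − 1.645) = 0.7, so δ = 1.645 + 0.524 = 2.169.
δ = d·√n ⇒ d = δ/√n = 2.169/√30 = 0.3960.

d ≈ 0.396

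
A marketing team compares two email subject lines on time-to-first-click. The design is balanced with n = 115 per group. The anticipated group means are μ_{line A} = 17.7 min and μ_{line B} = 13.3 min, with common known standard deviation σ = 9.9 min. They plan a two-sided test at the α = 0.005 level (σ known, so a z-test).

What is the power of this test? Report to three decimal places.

Standardized effect: d = |μ_{line A} − μ_{line B}| / σ = |17.7 − 13.3| / 9.9 = 0.4444
Noncentrality parameter: λ = d·√(n/2) = 0.4444 × √(115/2) = 3.3702
Two-sided α = 0.005 → critical value z_{0.0025} = 2.807.
Power = Φ(λ − 2.807) + Φ(−λ − 2.807) = Φ(0.563) + Φ(-6.177) = 0.7133 + 0.0000 = 0.7133.

Power ≈ 0.713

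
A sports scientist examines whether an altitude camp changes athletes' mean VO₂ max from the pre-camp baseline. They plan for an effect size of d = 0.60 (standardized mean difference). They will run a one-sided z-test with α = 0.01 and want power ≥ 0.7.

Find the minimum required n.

n = 23

Set Φ(δ − 2.326) = 0.7; then δ − 2.326 = Φ⁻¹(0.7) = 0.524, giving δ = 2.851.
δ = d·√n ⇒ n = (δ/d)² = (2.851 / 0.60)² = 22.57.
Rounding up, n = 23.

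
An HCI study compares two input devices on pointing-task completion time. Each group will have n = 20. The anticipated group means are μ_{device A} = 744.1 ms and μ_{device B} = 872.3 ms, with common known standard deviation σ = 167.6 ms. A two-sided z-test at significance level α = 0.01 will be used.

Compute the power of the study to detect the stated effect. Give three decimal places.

Standardized effect: d = |μ_{device A} − μ_{device B}| / σ = |744.1 − 872.3| / 167.6 = 0.7649
Noncentrality parameter: δ = d·√(n/2) = 0.7649 × √(20/2) = 2.4189
Critical value for a two-sided test at α = 0.01: z_{α/2} = 2.576.
Power = Φ(δ − 2.576) + Φ(−δ − 2.576) = Φ(-0.157) + Φ(-4.995) = 0.4376 + 0.0000 = 0.4376.

Power ≈ 0.438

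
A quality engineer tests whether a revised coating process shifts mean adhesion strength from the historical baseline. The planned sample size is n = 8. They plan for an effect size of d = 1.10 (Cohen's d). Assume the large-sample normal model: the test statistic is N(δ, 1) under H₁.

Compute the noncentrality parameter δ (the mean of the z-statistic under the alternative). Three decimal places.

δ ≈ 3.111

δ = d·√n = 1.10 × √8 = 3.1113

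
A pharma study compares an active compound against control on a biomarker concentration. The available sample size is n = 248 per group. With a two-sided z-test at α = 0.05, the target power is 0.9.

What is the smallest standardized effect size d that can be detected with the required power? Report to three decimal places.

Required noncentrality: δ = z_{0.025} + z_{0.10} = 1.960 + 1.282 = 3.242.
(The second rejection-region term Φ(−δ − z_{α/2}) is negligible and dropped.)
δ = d·√(n/2) ⇒ d = δ/√(n/2) = 3.242/√(248/2) = 0.2911.

d ≈ 0.291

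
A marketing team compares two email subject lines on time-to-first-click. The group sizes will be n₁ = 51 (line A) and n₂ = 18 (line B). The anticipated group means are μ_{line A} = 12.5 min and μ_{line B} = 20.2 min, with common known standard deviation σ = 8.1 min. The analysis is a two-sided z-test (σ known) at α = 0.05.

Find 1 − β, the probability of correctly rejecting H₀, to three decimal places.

Standardized effect: d = |μ_{line A} − μ_{line B}| / σ = |12.5 − 20.2| / 8.1 = 0.9506
Noncentrality parameter: δ = d / √(1/n₁ + 1/n₂) = 0.9506 / √(1/51 + 1/18) = 3.4674
Critical value for a two-sided test at α = 0.05: z_{α/2} = 1.960.
Power = Φ(δ − 1.960) + Φ(−δ − 1.960) = Φ(1.507) + Φ(-5.427) = 0.9341 + 0.0000 = 0.9341.

Power ≈ 0.934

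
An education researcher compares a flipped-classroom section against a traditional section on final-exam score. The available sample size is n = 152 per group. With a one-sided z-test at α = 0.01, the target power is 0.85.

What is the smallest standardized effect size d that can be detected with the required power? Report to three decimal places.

d ≈ 0.386

Required noncentrality: δ = z_{0.01} + z_{0.15} = 2.326 + 1.036 = 3.363.
δ = d·√(n/2) ⇒ d = δ/√(n/2) = 3.363/√(152/2) = 0.3857.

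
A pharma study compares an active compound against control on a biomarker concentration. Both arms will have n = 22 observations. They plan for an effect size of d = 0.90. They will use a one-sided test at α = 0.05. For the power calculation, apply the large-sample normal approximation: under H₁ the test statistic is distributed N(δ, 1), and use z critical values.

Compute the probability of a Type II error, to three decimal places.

β ≈ 0.090

Noncentrality parameter: δ = d·√(n/2) = 0.90 × √(22/2) = 2.9850
One-sided α = 0.05 → critical value z_{0.05} = 1.645.
Power = P(Z > 1.645 − δ) = Φ(1.340) = 0.9099.
Type II error: β = 1 − power = 1 − 0.9099 = 0.0901.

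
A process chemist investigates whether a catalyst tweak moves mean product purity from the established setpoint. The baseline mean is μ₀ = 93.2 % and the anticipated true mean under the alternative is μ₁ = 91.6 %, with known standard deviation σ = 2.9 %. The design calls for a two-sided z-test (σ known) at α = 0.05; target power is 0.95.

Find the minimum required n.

n = 43

Standardized effect: d = |μ₁ − μ₀| / σ = |91.6 − 93.2| / 2.9 = 0.5517
Set Φ(δ − 1.960) = 0.95; then δ − 1.960 = Φ⁻¹(0.95) = 1.645, giving δ = 3.605.
(The Φ(−δ − z_{α/2}) term is vanishingly small for δ > 0 and is dropped in the standard sample-size formula.)
δ = d·√n ⇒ n = (δ/d)² = (3.605 / 0.5517)² = 42.69.
Rounding up, n = 43.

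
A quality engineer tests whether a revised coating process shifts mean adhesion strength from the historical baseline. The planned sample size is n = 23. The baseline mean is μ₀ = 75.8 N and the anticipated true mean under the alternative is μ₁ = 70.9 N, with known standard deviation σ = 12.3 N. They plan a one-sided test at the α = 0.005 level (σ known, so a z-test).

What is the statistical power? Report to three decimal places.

Power ≈ 0.253

Standardized effect: d = |μ₁ − μ₀| / σ = |70.9 − 75.8| / 12.3 = 0.3984
Noncentrality parameter: δ = d·√n = 0.3984 × √23 = 1.9105
Critical value for a one-sided test at α = 0.005: z_α = 2.576.
Power = Φ(δ − 2.576) = Φ(-0.665) = 0.2529.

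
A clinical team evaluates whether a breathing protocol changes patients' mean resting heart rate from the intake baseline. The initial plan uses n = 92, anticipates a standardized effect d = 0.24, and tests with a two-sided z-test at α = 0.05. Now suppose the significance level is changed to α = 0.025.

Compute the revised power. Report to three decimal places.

Power ≈ 0.524

δ = d·√n = 0.24 × √92 = 2.3020 (unchanged). New critical value: z_{0.0125} = 2.241.
Revised power = Φ(δ − 2.241) + Φ(−δ − 2.241) = Φ(0.061) + Φ(-4.543) = 0.5242 + 0.0000 = 0.5242.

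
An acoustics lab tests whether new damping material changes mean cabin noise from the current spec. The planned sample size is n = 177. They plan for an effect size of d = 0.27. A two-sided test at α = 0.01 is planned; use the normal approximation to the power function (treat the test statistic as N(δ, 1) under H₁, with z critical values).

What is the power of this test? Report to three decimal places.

Power ≈ 0.845

Noncentrality parameter: δ = d·√n = 0.27 × √177 = 3.5921
Critical value for a two-sided test at α = 0.01: z_{α/2} = 2.576.
Power = Φ(δ − 2.576) + Φ(−δ − 2.576) = Φ(1.016) + Φ(-6.168) = 0.8453 + 0.0000 = 0.8453.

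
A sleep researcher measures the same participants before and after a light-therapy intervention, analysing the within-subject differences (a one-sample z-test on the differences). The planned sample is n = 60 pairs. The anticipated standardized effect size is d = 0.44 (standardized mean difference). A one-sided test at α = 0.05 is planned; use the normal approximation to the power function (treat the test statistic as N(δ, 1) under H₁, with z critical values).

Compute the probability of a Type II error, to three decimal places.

β ≈ 0.039

Noncentrality parameter: δ = d·√n = 0.44 × √60 = 3.4082
Critical value for a one-sided test at α = 0.05: z_α = 1.645.
Power = Φ(δ − 1.645) = Φ(1.763) = 0.9611.
Type II error: β = 1 − power = 1 − 0.9611 = 0.0389.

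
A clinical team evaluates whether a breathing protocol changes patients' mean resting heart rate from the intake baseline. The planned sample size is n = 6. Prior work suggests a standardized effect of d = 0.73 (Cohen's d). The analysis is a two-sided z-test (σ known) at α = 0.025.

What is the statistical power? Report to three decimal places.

Noncentrality parameter: δ = d·√n = 0.73 × √6 = 1.7881
Two-sided α = 0.025 → critical value z_{0.0125} = 2.241.
Power = Φ(δ − 2.241) + Φ(−δ − 2.241) = Φ(-0.453) + Φ(-4.030) = 0.3252 + 0.0000 = 0.3252.

Power ≈ 0.325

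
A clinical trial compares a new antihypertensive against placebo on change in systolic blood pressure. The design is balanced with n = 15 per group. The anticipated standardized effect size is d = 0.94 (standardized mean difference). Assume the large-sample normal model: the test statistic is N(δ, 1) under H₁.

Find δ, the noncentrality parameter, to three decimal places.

δ ≈ 2.574

The noncentrality parameter scales effect size by the design's sample-size factor: δ = d·√(n/2) = 0.94 × √(15/2) = 2.5743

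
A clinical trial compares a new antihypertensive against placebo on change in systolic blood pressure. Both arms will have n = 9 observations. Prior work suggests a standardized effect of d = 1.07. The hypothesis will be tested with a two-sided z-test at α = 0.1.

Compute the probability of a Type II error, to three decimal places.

β ≈ 0.266

Noncentrality parameter: δ = d·√(n/2) = 1.07 × √(9/2) = 2.2698
Critical value for a two-sided test at α = 0.1: z_{α/2} = 1.645.
Power = Φ(δ − 1.645) + Φ(−δ − 1.645) = Φ(0.625) + Φ(-3.915) = 0.7340 + 0.0000 = 0.7340.
Type II error: β = 1 − power = 1 − 0.7340 = 0.2660.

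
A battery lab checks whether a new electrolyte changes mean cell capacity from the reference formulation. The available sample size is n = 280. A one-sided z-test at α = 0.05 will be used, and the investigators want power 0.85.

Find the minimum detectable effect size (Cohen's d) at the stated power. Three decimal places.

Required noncentrality: δ = z_{0.05} + z_{0.15} = 1.645 + 1.036 = 2.681.
δ = d·√n ⇒ d = δ/√n = 2.681/√280 = 0.1602.

d ≈ 0.160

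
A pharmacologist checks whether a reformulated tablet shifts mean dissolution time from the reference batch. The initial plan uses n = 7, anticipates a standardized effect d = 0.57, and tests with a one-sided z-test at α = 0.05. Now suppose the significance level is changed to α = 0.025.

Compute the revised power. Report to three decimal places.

δ = d·√n = 0.57 × √7 = 1.5081 (unchanged). New critical value: z_{0.025} = 1.960.
Revised power = P(Z > 1.960 − δ) = Φ(-0.452) = 0.3257.

Power ≈ 0.326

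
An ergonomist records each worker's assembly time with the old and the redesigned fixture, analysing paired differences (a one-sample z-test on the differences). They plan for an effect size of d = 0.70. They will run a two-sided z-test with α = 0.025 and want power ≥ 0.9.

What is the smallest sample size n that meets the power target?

n = 26

Set Φ(δ − 2.241) = 0.9; then δ − 2.241 = Φ⁻¹(0.9) = 1.282, giving δ = 3.523.
(For δ > 0 the lower-tail rejection region contributes negligibly to power, so the one-term inversion is standard.)
δ = d·√n ⇒ n = (δ/d)² = (3.523 / 0.70)² = 25.33.
Rounding up, n = 26.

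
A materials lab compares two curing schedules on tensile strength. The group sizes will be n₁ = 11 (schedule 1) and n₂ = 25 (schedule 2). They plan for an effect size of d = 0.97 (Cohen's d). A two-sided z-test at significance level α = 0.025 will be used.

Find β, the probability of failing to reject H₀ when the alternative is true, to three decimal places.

β ≈ 0.330

Noncentrality parameter: δ = d / √(1/n₁ + 1/n₂) = 0.97 / √(1/11 + 1/25) = 2.6809
Two-sided α = 0.025 → critical value z_{0.0125} = 2.241.
Power = Φ(δ − 2.241) + Φ(−δ − 2.241) = Φ(0.440) + Φ(-4.922) = 0.6699 + 0.0000 = 0.6699.
Type II error: β = 1 − power = 1 − 0.6699 = 0.3301.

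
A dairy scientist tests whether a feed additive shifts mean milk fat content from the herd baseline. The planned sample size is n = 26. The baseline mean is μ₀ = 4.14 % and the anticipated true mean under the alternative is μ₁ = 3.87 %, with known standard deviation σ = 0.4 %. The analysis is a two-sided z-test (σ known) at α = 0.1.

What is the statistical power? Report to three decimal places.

Power ≈ 0.964

Standardized effect: d = |μ₁ − μ₀| / σ = |3.87 − 4.14| / 0.4 = 0.6750
Noncentrality parameter: δ = d·√n = 0.6750 × √26 = 3.4418
Critical value for a two-sided test at α = 0.1: z_{α/2} = 1.645.
Power = Φ(δ − 1.645) + Φ(−δ − 1.645) = Φ(1.797) + Φ(-5.087) = 0.9638 + 0.0000 = 0.9638.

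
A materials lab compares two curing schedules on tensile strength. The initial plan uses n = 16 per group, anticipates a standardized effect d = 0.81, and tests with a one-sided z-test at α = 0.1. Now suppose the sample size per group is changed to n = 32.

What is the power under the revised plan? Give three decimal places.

Power ≈ 0.975

With n = 32 per group: δ = d·√(n/2) = 0.81 × √(32/2) = 3.2400. Critical value z_{0.1} = 1.282.
Revised power = Φ(δ − 1.282) = Φ(1.958) = 0.9749.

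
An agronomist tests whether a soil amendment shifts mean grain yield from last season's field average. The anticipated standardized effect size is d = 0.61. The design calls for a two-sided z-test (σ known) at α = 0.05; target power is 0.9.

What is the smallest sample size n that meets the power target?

Set Φ(δ − 1.960) = 0.9; then δ − 1.960 = Φ⁻¹(0.9) = 1.282, giving δ = 3.242.
(The Φ(−δ − z_{α/2}) term is vanishingly small for δ > 0 and is dropped in the standard sample-size formula.)
δ = d·√n ⇒ n = (δ/d)² = (3.242 / 0.61)² = 28.24.
Rounding up, n = 29.

n = 29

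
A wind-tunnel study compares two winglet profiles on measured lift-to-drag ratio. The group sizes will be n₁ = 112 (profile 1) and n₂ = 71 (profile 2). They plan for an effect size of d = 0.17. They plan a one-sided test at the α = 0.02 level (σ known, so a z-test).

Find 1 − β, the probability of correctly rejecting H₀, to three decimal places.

Noncentrality parameter: δ = d / √(1/n₁ + 1/n₂) = 0.17 / √(1/112 + 1/71) = 1.1206
Critical value for a one-sided test at α = 0.02: z_α = 2.054.
Power = P(Z > 2.054 − δ) = Φ(-0.933) = 0.1754.

Power ≈ 0.175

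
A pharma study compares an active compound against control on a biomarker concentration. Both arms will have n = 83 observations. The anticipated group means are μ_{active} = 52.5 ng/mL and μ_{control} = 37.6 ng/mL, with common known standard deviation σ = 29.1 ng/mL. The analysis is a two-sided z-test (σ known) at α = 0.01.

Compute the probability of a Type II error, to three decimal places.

β ≈ 0.235

Standardized effect: d = |μ_{active} − μ_{control}| / σ = |52.5 − 37.6| / 29.1 = 0.5120
Noncentrality parameter: δ = d·√(n/2) = 0.5120 × √(83/2) = 3.2985
Two-sided α = 0.01 → critical value z_{0.005} = 2.576.
Power = Φ(δ − 2.576) + Φ(−δ − 2.576) = Φ(0.723) + Φ(-5.874) = 0.7651 + 0.0000 = 0.7651.
Type II error: β = 1 − power = 1 − 0.7651 = 0.2349.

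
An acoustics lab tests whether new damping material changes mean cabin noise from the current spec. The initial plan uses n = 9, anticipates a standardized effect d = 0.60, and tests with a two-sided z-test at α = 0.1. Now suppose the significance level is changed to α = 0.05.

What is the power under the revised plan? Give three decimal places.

Power ≈ 0.437

δ = d·√n = 0.60 × √9 = 1.8000 (unchanged). New critical value: z_{0.025} = 1.960.
Revised power = Φ(δ − 1.960) + Φ(−δ − 1.960) = Φ(-0.160) + Φ(-3.760) = 0.4365 + 0.0001 = 0.4365.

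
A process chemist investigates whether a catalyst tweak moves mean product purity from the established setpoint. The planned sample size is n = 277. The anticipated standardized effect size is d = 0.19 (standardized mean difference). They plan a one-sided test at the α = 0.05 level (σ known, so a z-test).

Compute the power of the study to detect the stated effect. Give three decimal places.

Power ≈ 0.935

Noncentrality parameter: δ = d·√n = 0.19 × √277 = 3.1622
Critical value for a one-sided test at α = 0.05: z_α = 1.645.
Power = Φ(δ − 1.645) = Φ(1.517) = 0.9354.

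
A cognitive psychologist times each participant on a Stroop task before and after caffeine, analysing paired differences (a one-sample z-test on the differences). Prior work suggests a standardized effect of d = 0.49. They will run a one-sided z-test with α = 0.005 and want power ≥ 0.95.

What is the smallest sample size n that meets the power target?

For power 0.95 need Φ(δ − z_{0.005}) = 0.95, so δ = z_{0.005} + z_{0.05} = 2.576 + 1.645 = 4.221.
δ = d·√n ⇒ n = (δ/d)² = (4.221 / 0.49)² = 74.19.
Rounding up, n = 75.

n = 75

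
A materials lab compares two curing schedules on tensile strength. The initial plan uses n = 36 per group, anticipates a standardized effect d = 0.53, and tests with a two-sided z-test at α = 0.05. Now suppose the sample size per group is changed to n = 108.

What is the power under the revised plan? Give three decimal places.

Power ≈ 0.973

With n = 108 per group: δ = d·√(n/2) = 0.53 × √(108/2) = 3.8947. Critical value z_{0.025} = 1.960.
Revised power = Φ(δ − 1.960) + Φ(−δ − 1.960) = Φ(1.935) + Φ(-5.855) = 0.9735 + 0.0000 = 0.9735.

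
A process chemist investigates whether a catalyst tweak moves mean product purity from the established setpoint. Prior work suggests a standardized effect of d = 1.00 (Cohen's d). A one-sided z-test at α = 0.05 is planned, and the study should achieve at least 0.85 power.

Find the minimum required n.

n = 8

For power 0.85 need Φ(δ − z_{0.05}) = 0.85, so δ = z_{0.05} + z_{0.15} = 1.645 + 1.036 = 2.681.
δ = d·√n ⇒ n = (δ/d)² = (2.681 / 1.00)² = 7.19.
Round up to the next whole unit.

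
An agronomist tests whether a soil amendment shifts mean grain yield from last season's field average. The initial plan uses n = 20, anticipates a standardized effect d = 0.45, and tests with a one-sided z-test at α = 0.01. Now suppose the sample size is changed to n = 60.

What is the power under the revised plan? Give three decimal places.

Power ≈ 0.877

With n = 60: δ = d·√n = 0.45 × √60 = 3.4857. Critical value z_{0.01} = 2.326.
Revised power = Φ(δ − 2.326) = Φ(1.159) = 0.8768.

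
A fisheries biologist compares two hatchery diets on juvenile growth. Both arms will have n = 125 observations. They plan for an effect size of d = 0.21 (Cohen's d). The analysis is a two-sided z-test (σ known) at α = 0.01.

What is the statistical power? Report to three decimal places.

Power ≈ 0.180

Noncentrality parameter: δ = d·√(n/2) = 0.21 × √(125/2) = 1.6602
Critical value for a two-sided test at α = 0.01: z_{α/2} = 2.576.
Power = Φ(δ − 2.576) + Φ(−δ − 2.576) = Φ(-0.916) + Φ(-4.236) = 0.1799 + 0.0000 = 0.1799.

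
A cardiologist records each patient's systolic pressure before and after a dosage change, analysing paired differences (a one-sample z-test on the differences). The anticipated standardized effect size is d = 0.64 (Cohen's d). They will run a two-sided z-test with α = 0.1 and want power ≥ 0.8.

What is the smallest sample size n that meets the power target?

For power 0.8 need Φ(δ − z_{0.05}) = 0.8, so δ = z_{0.05} + z_{0.20} = 1.645 + 0.842 = 2.486.
(Ignoring the negligible lower-tail rejection probability gives the usual closed-form inversion.)
δ = d·√n ⇒ n = (δ/d)² = (2.486 / 0.64)² = 15.09.
Round up to the next whole unit.

n = 16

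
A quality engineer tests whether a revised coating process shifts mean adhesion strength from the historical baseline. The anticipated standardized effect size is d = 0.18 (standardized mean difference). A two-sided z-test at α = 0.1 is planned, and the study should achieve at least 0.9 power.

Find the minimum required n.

n = 265

For power 0.9 need Φ(δ − z_{0.05}) = 0.9, so δ = z_{0.05} + z_{0.10} = 1.645 + 1.282 = 2.926.
(The Φ(−δ − z_{α/2}) term is vanishingly small for δ > 0 and is dropped in the standard sample-size formula.)
δ = d·√n ⇒ n = (δ/d)² = (2.926 / 0.18)² = 264.32.
Rounding up, n = 265.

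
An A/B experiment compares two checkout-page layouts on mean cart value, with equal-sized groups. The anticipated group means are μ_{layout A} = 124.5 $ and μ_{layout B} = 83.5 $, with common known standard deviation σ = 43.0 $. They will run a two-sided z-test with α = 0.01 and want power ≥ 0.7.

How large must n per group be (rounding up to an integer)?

n = 22 per group

Standardized effect: d = |μ_{layout A} − μ_{layout B}| / σ = |124.5 − 83.5| / 43.0 = 0.9535
Set Φ(δ − 2.576) = 0.7; then δ − 2.576 = Φ⁻¹(0.7) = 0.524, giving δ = 3.100.
(Ignoring the negligible lower-tail rejection probability gives the usual closed-form inversion.)
δ = d·√(n/2) ⇒ n = 2(δ/d)² = 2 × (3.100 / 0.9535)² = 21.14.
Round up to the next whole unit.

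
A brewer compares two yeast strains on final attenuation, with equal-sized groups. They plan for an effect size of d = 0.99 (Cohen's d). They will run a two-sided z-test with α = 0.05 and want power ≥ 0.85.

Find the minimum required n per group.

For power 0.85 need Φ(δ − z_{0.025}) = 0.85, so δ = z_{0.025} + z_{0.15} = 1.960 + 1.036 = 2.996.
(Ignoring the negligible lower-tail rejection probability gives the usual closed-form inversion.)
δ = d·√(n/2) ⇒ n = 2(δ/d)² = 2 × (2.996 / 0.99)² = 18.32.
Round up to the next whole unit.

n = 19 per group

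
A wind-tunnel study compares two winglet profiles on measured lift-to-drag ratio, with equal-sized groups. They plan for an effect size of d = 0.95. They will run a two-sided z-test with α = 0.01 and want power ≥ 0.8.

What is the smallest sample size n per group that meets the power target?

n = 26 per group

For power 0.8 need Φ(δ − z_{0.005}) = 0.8, so δ = z_{0.005} + z_{0.20} = 2.576 + 0.842 = 3.417.
(The Φ(−δ − z_{α/2}) term is vanishingly small for δ > 0 and is dropped in the standard sample-size formula.)
δ = d·√(n/2) ⇒ n = 2(δ/d)² = 2 × (3.417 / 0.95)² = 25.88.
Round up to the next whole unit.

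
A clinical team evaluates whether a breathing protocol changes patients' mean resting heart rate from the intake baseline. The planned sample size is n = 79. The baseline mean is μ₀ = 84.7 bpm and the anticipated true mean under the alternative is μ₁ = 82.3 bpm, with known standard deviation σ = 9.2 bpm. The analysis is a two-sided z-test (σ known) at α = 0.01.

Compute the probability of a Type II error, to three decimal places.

Standardized effect: d = |μ₁ − μ₀| / σ = |82.3 − 84.7| / 9.2 = 0.2609
Noncentrality parameter: δ = d·√n = 0.2609 × √79 = 2.3187
Critical value for a two-sided test at α = 0.01: z_{α/2} = 2.576.
Power = Φ(δ − 2.576) + Φ(−δ − 2.576) = Φ(-0.257) + Φ(-4.894) = 0.3985 + 0.0000 = 0.3985.
Type II error: β = 1 − power = 1 − 0.3985 = 0.6015.

β ≈ 0.601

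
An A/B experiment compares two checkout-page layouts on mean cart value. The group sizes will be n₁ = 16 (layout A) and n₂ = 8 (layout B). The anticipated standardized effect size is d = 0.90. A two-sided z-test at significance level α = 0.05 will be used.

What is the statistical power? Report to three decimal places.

Noncentrality parameter: δ = d / √(1/n₁ + 1/n₂) = 0.90 / √(1/16 + 1/8) = 2.0785
Critical value for a two-sided test at α = 0.05: z_{α/2} = 1.960.
Power = Φ(δ − 1.960) + Φ(−δ − 1.960) = Φ(0.118) + Φ(-4.038) = 0.5472 + 0.0000 = 0.5472.

Power ≈ 0.547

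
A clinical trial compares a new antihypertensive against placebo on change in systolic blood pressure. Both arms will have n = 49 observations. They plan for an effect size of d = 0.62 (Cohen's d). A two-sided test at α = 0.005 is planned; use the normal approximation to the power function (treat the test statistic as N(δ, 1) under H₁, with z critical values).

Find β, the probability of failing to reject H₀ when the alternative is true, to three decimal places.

β ≈ 0.397

Noncentrality parameter: λ = d·√(n/2) = 0.62 × √(49/2) = 3.0688
Two-sided α = 0.005 → critical value z_{0.0025} = 2.807.
Power = Φ(λ − 2.807) + Φ(−λ − 2.807) = Φ(0.262) + Φ(-5.876) = 0.6033 + 0.0000 = 0.6033.
Type II error: β = 1 − power = 1 − 0.6033 = 0.3967.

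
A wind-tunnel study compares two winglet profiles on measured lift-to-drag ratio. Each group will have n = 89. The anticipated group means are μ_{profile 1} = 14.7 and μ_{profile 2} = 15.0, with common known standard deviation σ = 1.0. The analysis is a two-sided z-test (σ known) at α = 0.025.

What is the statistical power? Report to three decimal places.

Power ≈ 0.405

Standardized effect: d = |μ_{profile 1} − μ_{profile 2}| / σ = |14.7 − 15.0| / 1.0 = 0.3000
Noncentrality parameter: δ = d·√(n/2) = 0.3000 × √(89/2) = 2.0012
Critical value for a two-sided test at α = 0.025: z_{α/2} = 2.241.
Power = Φ(δ − 2.241) + Φ(−δ − 2.241) = Φ(-0.240) + Φ(-4.243) = 0.4051 + 0.0000 = 0.4051.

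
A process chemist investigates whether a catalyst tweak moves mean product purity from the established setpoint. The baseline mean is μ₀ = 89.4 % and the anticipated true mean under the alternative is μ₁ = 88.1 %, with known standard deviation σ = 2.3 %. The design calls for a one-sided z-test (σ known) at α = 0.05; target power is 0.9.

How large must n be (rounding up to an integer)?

Standardized effect: d = |μ₁ − μ₀| / σ = |88.1 − 89.4| / 2.3 = 0.5652
Set Φ(δ − 1.645) = 0.9; then δ − 1.645 = Φ⁻¹(0.9) = 1.282, giving δ = 2.926.
δ = d·√n ⇒ n = (δ/d)² = (2.926 / 0.5652)² = 26.81.
Round up to the next whole unit.

n = 27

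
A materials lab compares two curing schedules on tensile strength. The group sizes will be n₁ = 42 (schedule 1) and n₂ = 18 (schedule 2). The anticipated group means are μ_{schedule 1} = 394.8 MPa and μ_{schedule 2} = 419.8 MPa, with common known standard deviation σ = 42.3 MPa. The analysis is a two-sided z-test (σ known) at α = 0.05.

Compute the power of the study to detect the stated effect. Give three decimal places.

Power ≈ 0.555

Standardized effect: d = |μ_{schedule 1} − μ_{schedule 2}| / σ = |394.8 − 419.8| / 42.3 = 0.5910
Noncentrality parameter: δ = d / √(1/n₁ + 1/n₂) = 0.5910 / √(1/42 + 1/18) = 2.0979
Critical value for a two-sided test at α = 0.05: z_{α/2} = 1.960.
Power = Φ(δ − 1.960) + Φ(−δ − 1.960) = Φ(0.138) + Φ(-4.058) = 0.5549 + 0.0000 = 0.5549.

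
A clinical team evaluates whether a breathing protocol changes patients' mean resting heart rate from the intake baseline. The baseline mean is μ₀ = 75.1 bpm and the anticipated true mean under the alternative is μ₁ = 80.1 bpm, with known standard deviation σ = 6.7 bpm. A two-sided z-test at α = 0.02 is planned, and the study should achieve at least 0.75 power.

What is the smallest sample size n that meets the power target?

n = 17

Standardized effect: d = |μ₁ − μ₀| / σ = |80.1 − 75.1| / 6.7 = 0.7463
For power 0.75 need Φ(δ − z_{0.01}) = 0.75, so δ = z_{0.01} + z_{0.25} = 2.326 + 0.674 = 3.001.
(Ignoring the negligible lower-tail rejection probability gives the usual closed-form inversion.)
δ = d·√n ⇒ n = (δ/d)² = (3.001 / 0.7463)² = 16.17.
Rounding up, n = 17.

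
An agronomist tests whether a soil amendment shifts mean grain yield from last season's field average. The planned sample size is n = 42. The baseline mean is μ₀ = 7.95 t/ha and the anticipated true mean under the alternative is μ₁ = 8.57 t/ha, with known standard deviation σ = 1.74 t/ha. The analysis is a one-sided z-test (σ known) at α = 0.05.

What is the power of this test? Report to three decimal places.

Power ≈ 0.747

Standardized effect: d = |μ₁ − μ₀| / σ = |8.57 − 7.95| / 1.74 = 0.3563
Noncentrality parameter: δ = d·√n = 0.3563 × √42 = 2.3092
Critical value for a one-sided test at α = 0.05: z_α = 1.645.
Power = Φ(δ − 1.645) = Φ(0.664) = 0.7468.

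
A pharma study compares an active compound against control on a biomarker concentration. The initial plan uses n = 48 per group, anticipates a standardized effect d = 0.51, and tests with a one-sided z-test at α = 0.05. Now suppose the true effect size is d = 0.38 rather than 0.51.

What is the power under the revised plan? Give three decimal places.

Power ≈ 0.586

With d = 0.38: δ = d·√(n/2) = 0.38 × √(48/2) = 1.8616. Critical value z_{0.05} = 1.645.
Revised power = Φ(δ − 1.645) = Φ(0.217) = 0.5858.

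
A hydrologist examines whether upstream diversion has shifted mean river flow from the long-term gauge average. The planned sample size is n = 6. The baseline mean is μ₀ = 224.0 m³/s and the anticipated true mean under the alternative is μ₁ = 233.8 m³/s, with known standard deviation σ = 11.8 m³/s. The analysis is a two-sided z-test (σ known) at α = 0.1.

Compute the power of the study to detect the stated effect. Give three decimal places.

Standardized effect: d = |μ₁ − μ₀| / σ = |233.8 − 224.0| / 11.8 = 0.8305
Noncentrality parameter: δ = d·√n = 0.8305 × √6 = 2.0343
Two-sided α = 0.1 → critical value z_{0.05} = 1.645.
Power = Φ(δ − 1.645) + Φ(−δ − 1.645) = Φ(0.389) + Φ(-3.679) = 0.6515 + 0.0001 = 0.6517.

Power ≈ 0.652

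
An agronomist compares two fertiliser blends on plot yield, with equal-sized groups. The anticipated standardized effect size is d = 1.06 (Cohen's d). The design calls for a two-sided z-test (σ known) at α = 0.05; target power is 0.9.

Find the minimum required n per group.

For power 0.9 need Φ(δ − z_{0.025}) = 0.9, so δ = z_{0.025} + z_{0.10} = 1.960 + 1.282 = 3.242.
(Ignoring the negligible lower-tail rejection probability gives the usual closed-form inversion.)
δ = d·√(n/2) ⇒ n = 2(δ/d)² = 2 × (3.242 / 1.06)² = 18.70.
Round up to the next whole unit.

n = 19 per group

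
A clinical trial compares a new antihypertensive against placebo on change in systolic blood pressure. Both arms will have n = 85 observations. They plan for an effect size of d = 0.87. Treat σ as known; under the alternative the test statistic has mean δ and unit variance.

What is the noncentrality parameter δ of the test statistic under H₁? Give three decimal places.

δ ≈ 5.672

δ = d·√(n/2) = 0.87 × √(85/2) = 5.6717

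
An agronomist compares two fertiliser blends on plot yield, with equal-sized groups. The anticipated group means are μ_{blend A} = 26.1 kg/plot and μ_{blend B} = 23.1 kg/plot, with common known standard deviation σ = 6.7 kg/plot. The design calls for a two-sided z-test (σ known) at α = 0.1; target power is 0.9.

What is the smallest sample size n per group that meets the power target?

Standardized effect: d = |μ_{blend A} − μ_{blend B}| / σ = |26.1 − 23.1| / 6.7 = 0.4478
For power 0.9 need Φ(δ − z_{0.05}) = 0.9, so δ = z_{0.05} + z_{0.10} = 1.645 + 1.282 = 2.926.
(Ignoring the negligible lower-tail rejection probability gives the usual closed-form inversion.)
δ = d·√(n/2) ⇒ n = 2(δ/d)² = 2 × (2.926 / 0.4478)² = 85.43.
Rounding up, n = 86 per group.

n = 86 per group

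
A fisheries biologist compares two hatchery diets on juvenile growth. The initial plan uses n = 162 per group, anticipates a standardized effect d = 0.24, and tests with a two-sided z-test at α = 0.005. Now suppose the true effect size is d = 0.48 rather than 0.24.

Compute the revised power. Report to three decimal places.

Power ≈ 0.935

With d = 0.48: δ = d·√(n/2) = 0.48 × √(162/2) = 4.3200. Critical value z_{0.0025} = 2.807.
Revised power = Φ(δ − 2.807) + Φ(−δ − 2.807) = Φ(1.513) + Φ(-7.127) = 0.9349 + 0.0000 = 0.9349.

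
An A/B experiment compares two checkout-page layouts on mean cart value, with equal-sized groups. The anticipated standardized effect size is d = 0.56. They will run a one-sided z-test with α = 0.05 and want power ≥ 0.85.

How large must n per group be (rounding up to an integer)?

n = 46 per group

Set Φ(δ − 1.645) = 0.85; then δ − 1.645 = Φ⁻¹(0.85) = 1.036, giving δ = 2.681.
δ = d·√(n/2) ⇒ n = 2(δ/d)² = 2 × (2.681 / 0.56)² = 45.85.
Rounding up, n = 46 per group.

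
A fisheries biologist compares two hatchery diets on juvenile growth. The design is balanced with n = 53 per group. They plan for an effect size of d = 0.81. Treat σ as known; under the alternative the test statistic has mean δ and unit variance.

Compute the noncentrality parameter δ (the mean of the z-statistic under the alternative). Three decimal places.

δ ≈ 4.170

δ = d·√(n/2) = 0.81 × √(53/2) = 4.1697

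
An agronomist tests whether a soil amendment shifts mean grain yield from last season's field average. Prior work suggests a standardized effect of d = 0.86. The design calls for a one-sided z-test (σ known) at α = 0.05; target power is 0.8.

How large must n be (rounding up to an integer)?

n = 9

For power 0.8 need Φ(δ − z_{0.05}) = 0.8, so δ = z_{0.05} + z_{0.20} = 1.645 + 0.842 = 2.486.
δ = d·√n ⇒ n = (δ/d)² = (2.486 / 0.86)² = 8.36.
Round up to the next whole unit.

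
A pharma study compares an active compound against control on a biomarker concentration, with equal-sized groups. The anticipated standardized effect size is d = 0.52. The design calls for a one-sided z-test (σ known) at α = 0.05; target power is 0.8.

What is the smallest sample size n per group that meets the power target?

For power 0.8 need Φ(δ − z_{0.05}) = 0.8, so δ = z_{0.05} + z_{0.20} = 1.645 + 0.842 = 2.486.
δ = d·√(n/2) ⇒ n = 2(δ/d)² = 2 × (2.486 / 0.52)² = 45.73.
Round up to the next whole unit.

n = 46 per group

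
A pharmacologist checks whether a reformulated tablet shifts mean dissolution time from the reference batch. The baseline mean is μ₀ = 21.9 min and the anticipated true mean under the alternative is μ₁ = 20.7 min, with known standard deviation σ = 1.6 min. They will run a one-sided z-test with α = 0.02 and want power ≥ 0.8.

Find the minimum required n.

n = 15

Standardized effect: d = |μ₁ − μ₀| / σ = |20.7 − 21.9| / 1.6 = 0.7500
Set Φ(δ − 2.054) = 0.8; then δ − 2.054 = Φ⁻¹(0.8) = 0.842, giving δ = 2.895.
δ = d·√n ⇒ n = (δ/d)² = (2.895 / 0.7500)² = 14.90.
Rounding up, n = 15.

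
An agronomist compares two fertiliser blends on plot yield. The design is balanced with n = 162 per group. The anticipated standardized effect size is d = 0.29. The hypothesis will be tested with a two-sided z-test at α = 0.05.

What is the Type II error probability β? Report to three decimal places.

Noncentrality parameter: δ = d·√(n/2) = 0.29 × √(162/2) = 2.6100
Two-sided α = 0.05 → critical value z_{0.025} = 1.960.
Power = Φ(δ − 1.960) + Φ(−δ − 1.960) = Φ(0.650) + Φ(-4.570) = 0.7422 + 0.0000 = 0.7422.
Type II error: β = 1 − power = 1 − 0.7422 = 0.2578.

β ≈ 0.258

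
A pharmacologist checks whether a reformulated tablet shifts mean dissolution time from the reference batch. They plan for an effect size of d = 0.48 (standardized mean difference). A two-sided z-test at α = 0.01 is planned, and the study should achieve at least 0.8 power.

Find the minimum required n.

n = 51

For power 0.8 need Φ(δ − z_{0.005}) = 0.8, so δ = z_{0.005} + z_{0.20} = 2.576 + 0.842 = 3.417.
(The Φ(−δ − z_{α/2}) term is vanishingly small for δ > 0 and is dropped in the standard sample-size formula.)
δ = d·√n ⇒ n = (δ/d)² = (3.417 / 0.48)² = 50.69.
Round up to the next whole unit.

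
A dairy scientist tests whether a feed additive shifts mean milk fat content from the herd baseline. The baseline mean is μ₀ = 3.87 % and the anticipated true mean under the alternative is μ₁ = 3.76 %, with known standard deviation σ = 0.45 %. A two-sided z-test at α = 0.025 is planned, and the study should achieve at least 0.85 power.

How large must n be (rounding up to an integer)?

Standardized effect: d = |μ₁ − μ₀| / σ = |3.76 − 3.87| / 0.45 = 0.2444
For power 0.85 need Φ(δ − z_{0.0125}) = 0.85, so δ = z_{0.0125} + z_{0.15} = 2.241 + 1.036 = 3.278.
(For δ > 0 the lower-tail rejection region contributes negligibly to power, so the one-term inversion is standard.)
δ = d·√n ⇒ n = (δ/d)² = (3.278 / 0.2444)² = 179.81.
Rounding up, n = 180.

n = 180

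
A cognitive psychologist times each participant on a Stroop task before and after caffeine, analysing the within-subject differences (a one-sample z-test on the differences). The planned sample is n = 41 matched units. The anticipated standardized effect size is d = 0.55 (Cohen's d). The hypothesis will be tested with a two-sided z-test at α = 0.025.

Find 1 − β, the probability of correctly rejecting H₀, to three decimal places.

Noncentrality parameter: δ = d·√n = 0.55 × √41 = 3.5217
Two-sided α = 0.025 → critical value z_{0.0125} = 2.241.
Power = Φ(δ − 2.241) + Φ(−δ − 2.241) = Φ(1.280) + Φ(-5.763) = 0.8998 + 0.0000 = 0.8998.

Power ≈ 0.900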